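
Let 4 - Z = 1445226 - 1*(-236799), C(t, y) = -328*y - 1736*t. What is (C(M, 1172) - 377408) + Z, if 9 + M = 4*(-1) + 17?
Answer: -2450789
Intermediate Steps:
M = 4 (M = -9 + (4*(-1) + 17) = -9 + (-4 + 17) = -9 + 13 = 4)
C(t, y) = -1736*t - 328*y
Z = -1682021 (Z = 4 - (1445226 - 1*(-236799)) = 4 - (1445226 + 236799) = 4 - 1*1682025 = 4 - 1682025 = -1682021)
(C(M, 1172) - 377408) + Z = ((-1736*4 - 328*1172) - 377408) - 1682021 = ((-6944 - 384416) - 377408) - 1682021 = (-391360 - 377408) - 1682021 = -768768 - 1682021 = -2450789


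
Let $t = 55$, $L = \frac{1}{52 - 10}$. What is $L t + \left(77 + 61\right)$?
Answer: $\frac{5851}{42} \approx 139.31$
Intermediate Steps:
$L = \frac{1}{42} \approx 0.02381$
$L t + \left(77 + 61\right) = \frac{1}{42} \cdot 55 + \left(77 + 61\right) = \frac{55}{42} + 138 = \frac{5851}{42}$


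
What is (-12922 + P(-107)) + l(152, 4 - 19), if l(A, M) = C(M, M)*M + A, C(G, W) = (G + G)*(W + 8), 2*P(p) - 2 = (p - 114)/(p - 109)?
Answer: -6876787/432 ≈ -15918.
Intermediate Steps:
P(p) = 1 + (-114 + p)/(2*(-109 + p)) (P(p) = 1 + ((p - 114)/(p - 109))/2 = 1 + ((-114 + p)/(-109 + p))/2 = 1 + (-114 + p)/(2*(-109 + p)))
C(G, W) = 2*G*(8 + W) (C(G, W) = (2*G)*(8 + W) = 2*G*(8 + W))
l(A, M) = A + 2*M**2*(8 + M) (l(A, M) = (2*M*(8 + M))*M + A = 2*M**2*(8 + M) + A = A + 2*M**2*(8 + M))
(-12922 + P(-107)) + l(152, 4 - 19) = (-12922 + (-332 + 3*(-107))/(2*(-109 - 107))) + (152 + 2*(4 - 19)**2*(8 + (4 - 19))) = (-12922 + (1/2)*(-332 - 321)/(-216)) + (152 + 2*(-15)**2*(8 - 15)) = (-12922 + (1/2)*(-1/216)*(-653)) + (152 + 2*225*(-7)) = (-12922 + 653/432) + (152 - 3150) = -5581651/432 - 2998 = -6876787/432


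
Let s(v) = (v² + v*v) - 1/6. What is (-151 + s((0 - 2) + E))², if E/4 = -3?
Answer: 2088025/36 ≈ 58001.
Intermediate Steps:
E = -12 (E = 4*(-3) = -12)
s(v) = -⅙ + 2*v² (s(v) = (v² + v²) - 1*⅙ = 2*v² - ⅙ = -⅙ + 2*v²)
(-151 + s((0 - 2) + E))² = (-151 + (-⅙ + 2*((0 - 2) - 12)²))² = (-151 + (-⅙ + 2*(-2 - 12)²))² = (-151 + (-⅙ + 2*(-14)²))² = (-151 + (-⅙ + 2*196))² = (-151 + (-⅙ + 392))² = (-151 + 2351/6)² = (1445/6)² = 2088025/36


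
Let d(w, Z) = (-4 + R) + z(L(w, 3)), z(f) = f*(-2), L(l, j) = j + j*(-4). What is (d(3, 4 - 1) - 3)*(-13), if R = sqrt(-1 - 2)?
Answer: -143 - 13*I*sqrt(3) ≈ -143.0 - 22.517*I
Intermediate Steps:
L(l, j) = -3*j (L(l, j) = j - 4*j = -3*j)
z(f) = -2*f
R = I*sqrt(3) (R = sqrt(-3) = I*sqrt(3) ≈ 1.732*I)
d(w, Z) = 14 + I*sqrt(3) (d(w, Z) = (-4 + I*sqrt(3)) - (-6)*3 = (-4 + I*sqrt(3)) - 2*(-9) = (-4 + I*sqrt(3)) + 18 = 14 + I*sqrt(3))
(d(3, 4 - 1) - 3)*(-13) = ((14 + I*sqrt(3)) - 3)*(-13) = (11 + I*sqrt(3))*(-13) = -143 - 13*I*sqrt(3)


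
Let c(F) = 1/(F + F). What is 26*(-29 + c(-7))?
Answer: -5291/7 ≈ -755.86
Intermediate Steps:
c(F) = 1/(2*F)
26*(-29 + c(-7)) = 26*(-29 + (1/2)/(-7)) = 26*(-29 + (1/2)*(-1/7)) = 26*(-29 - 1/14) = 26*(-407/14) = -5291/7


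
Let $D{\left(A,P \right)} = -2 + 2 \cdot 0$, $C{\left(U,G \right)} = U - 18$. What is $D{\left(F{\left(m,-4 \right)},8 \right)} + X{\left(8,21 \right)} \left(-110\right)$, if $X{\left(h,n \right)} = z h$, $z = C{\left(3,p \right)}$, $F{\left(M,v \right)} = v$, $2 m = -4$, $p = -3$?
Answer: $13198$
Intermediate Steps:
$m = -2$ ($m = \frac{1}{2} \left(-4\right) = -2$)
$C{\left(U,G \right)} = -18 + U$ ($C{\left(U,G \right)} = U - 18 = -18 + U$)
$z = -15$ ($z = -18 + 3 = -15$)
$D{\left(A,P \right)} = -2$ ($D{\left(A,P \right)} = -2 + 0 = -2$)
$X{\left(h,n \right)} = - 15 h$
$D{\left(F{\left(m,-4 \right)},8 \right)} + X{\left(8,21 \right)} \left(-110\right) = -2 + \left(-15\right) 8 \left(-110\right) = -2 - -13200 = -2 + 13200 = 13198$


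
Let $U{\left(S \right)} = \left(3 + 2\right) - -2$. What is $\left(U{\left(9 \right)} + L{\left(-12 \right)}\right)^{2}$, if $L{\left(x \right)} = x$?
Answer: $25$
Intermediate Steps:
$U{\left(S \right)} = 7$ ($U{\left(S \right)} = 5 + 2 = 7$)
$\left(U{\left(9 \right)} + L{\left(-12 \right)}\right)^{2} = \left(7 - 12\right)^{2} = \left(-5\right)^{2} = 25$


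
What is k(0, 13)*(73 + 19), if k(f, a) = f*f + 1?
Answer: 92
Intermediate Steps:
k(f, a) = 1 + f² (k(f, a) = f² + 1 = 1 + f²)
k(0, 13)*(73 + 19) = (1 + 0²)*(73 + 19) = (1 + 0)*92 = 1*92 = 92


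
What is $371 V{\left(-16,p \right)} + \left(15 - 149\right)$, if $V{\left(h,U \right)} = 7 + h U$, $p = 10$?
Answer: $-56897$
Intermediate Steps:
$V{\left(h,U \right)} = 7 + U h$
$371 V{\left(-16,p \right)} + \left(15 - 149\right) = 371 \left(7 + 10 \left(-16\right)\right) + \left(15 - 149\right) = 371 \left(7 - 160\right) + \left(15 - 149\right) = 371 \left(-153\right) - 134 = -56763 - 134 = -56897$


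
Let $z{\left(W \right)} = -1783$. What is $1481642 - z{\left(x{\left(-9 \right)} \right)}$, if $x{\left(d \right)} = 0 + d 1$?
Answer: $1483425$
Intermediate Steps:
$x{\left(d \right)} = d$ ($x{\left(d \right)} = 0 + d = d$)
$1481642 - z{\left(x{\left(-9 \right)} \right)} = 1481642 - -1783 = 1481642 + 1783 = 1483425$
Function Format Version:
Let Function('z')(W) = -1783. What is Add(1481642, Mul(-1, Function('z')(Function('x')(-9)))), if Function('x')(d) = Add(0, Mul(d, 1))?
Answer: 1483425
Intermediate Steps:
Function('x')(d) = d (Function('x')(d) = Add(0, d) = d)
Add(1481642, Mul(-1, Function('z')(Function('x')(-9)))) = Add(1481642, Mul(-1, -1783)) = Add(1481642, 1783) = 1483425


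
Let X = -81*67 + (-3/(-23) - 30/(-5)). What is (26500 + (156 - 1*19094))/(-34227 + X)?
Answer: -173926/911901 ≈ -0.19073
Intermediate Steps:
X = -124680/23 (X = -5427 + (-3*(-1/23) - 30*(-⅕)) = -5427 + (3/23 + 6) = -5427 + 141/23 = -124680/23 ≈ -5420.9)
(26500 + (156 - 1*19094))/(-34227 + X) = (26500 + (156 - 1*19094))/(-34227 - 124680/23) = (26500 + (156 - 19094))/(-911901/23) = (26500 - 18938)*(-23/911901) = 7562*(-23/911901) = -173926/911901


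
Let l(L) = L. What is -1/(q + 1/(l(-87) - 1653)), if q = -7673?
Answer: 1740/13351021 ≈ 0.00013033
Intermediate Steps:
-1/(q + 1/(l(-87) - 1653)) = -1/(-7673 + 1/(-87 - 1653)) = -1/(-7673 + 1/(-1740)) = -1/(-7673 - 1/1740) = -1/(-13351021/1740) = -1*(-1740/13351021) = 1740/13351021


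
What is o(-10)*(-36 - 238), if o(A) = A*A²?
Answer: 274000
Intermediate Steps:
o(A) = A³
o(-10)*(-36 - 238) = (-10)³*(-36 - 238) = -1000*(-274) = 274000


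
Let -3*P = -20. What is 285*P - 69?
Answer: 1831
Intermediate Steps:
P = 20/3 (P = -1/3*(-20) = 20/3 ≈ 6.6667)
285*P - 69 = 285*(20/3) - 69 = 1900 - 69 = 1831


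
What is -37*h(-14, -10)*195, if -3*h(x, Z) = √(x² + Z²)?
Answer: 4810*√74 ≈ 41377.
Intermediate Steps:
h(x, Z) = -√(Z² + x²)/3 (h(x, Z) = -√(x² + Z²)/3 = -√(Z² + x²)/3)
-37*h(-14, -10)*195 = -(-37)*√((-10)² + (-14)²)/3*195 = -(-37)*√(100 + 196)/3*195 = -(-37)*√296/3*195 = -(-37)*2*√74/3*195 = -(-74)*√74/3*195 = (74*√74/3)*195 = 4810*√74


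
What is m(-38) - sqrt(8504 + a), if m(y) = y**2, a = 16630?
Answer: 1444 - sqrt(25134) ≈ 1285.5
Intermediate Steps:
m(-38) - sqrt(8504 + a) = (-38)**2 - sqrt(8504 + 16630) = 1444 - sqrt(25134)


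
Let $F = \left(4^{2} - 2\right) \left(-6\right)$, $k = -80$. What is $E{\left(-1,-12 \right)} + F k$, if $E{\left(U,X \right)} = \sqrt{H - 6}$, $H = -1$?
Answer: $6720 + i \sqrt{7} \approx 6720.0 + 2.6458 i$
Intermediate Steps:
$F = -84$ ($F = \left(16 - 2\right) \left(-6\right) = 14 \left(-6\right) = -84$)
$E{\left(U,X \right)} = i \sqrt{7}$ ($E{\left(U,X \right)} = \sqrt{-1 - 6} = \sqrt{-7} = i \sqrt{7}$)
$E{\left(-1,-12 \right)} + F k = i \sqrt{7} - -6720 = i \sqrt{7} + 6720 = 6720 + i \sqrt{7}$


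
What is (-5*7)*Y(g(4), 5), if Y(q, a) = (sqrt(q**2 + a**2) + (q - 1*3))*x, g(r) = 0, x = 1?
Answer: -70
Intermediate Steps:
Y(q, a) = -3 + q + sqrt(a**2 + q**2) (Y(q, a) = (sqrt(q**2 + a**2) + (q - 1*3))*1 = (sqrt(a**2 + q**2) + (q - 3))*1 = (sqrt(a**2 + q**2) + (-3 + q))*1 = (-3 + q + sqrt(a**2 + q**2))*1 = -3 + q + sqrt(a**2 + q**2))
(-5*7)*Y(g(4), 5) = (-5*7)*(-3 + 0 + sqrt(5**2 + 0**2)) = -35*(-3 + 0 + sqrt(25 + 0)) = -35*(-3 + 0 + sqrt(25)) = -35*(-3 + 0 + 5) = -35*2 = -70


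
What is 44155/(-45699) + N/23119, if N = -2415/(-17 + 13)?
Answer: -3972914695/4226060724 ≈ -0.94010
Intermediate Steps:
N = 2415/4 (N = -2415/(-4) = -2415*(-1/4) = 2415/4 ≈ 603.75)
44155/(-45699) + N/23119 = 44155/(-45699) + (2415/4)/23119 = 44155*(-1/45699) + (2415/4)*(1/23119) = -44155/45699 + 2415/92476 = -3972914695/4226060724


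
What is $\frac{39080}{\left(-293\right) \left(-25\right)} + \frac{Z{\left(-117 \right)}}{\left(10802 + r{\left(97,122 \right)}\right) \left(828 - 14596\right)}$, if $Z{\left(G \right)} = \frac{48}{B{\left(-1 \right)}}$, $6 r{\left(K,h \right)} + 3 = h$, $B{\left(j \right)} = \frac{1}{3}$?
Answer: $\frac{873408539596}{163708257715} \approx 5.3352$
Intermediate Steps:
$B{\left(j \right)} = \frac{1}{3}$
$r{\left(K,h \right)} = - \frac{1}{2} + \frac{h}{6}$
$Z{\left(G \right)} = 144$ ($Z{\left(G \right)} = 48 \frac{1}{\frac{1}{3}} = 48 \cdot 3 = 144$)
$\frac{39080}{\left(-293\right) \left(-25\right)} + \frac{Z{\left(-117 \right)}}{\left(10802 + r{\left(97,122 \right)}\right) \left(828 - 14596\right)} = \frac{39080}{\left(-293\right) \left(-25\right)} + \frac{144}{\left(10802 + \left(- \frac{1}{2} + \frac{1}{6} \cdot 122\right)\right) \left(828 - 14596\right)} = \frac{39080}{7325} + \frac{144}{\left(10802 + \left(- \frac{1}{2} + \frac{61}{3}\right)\right) \left(-13768\right)} = 39080 \cdot \frac{1}{7325} + \frac{144}{\left(10802 + \frac{119}{6}\right) \left(-13768\right)} = \frac{7816}{1465} + \frac{144}{\frac{64931}{6} \left(-13768\right)} = \frac{7816}{1465} + \frac{144}{- \frac{446985004}{3}} = \frac{7816}{1465} + 144 \left(- \frac{3}{446985004}\right) = \frac{7816}{1465} - \frac{108}{111746251} = \frac{873408539596}{163708257715}$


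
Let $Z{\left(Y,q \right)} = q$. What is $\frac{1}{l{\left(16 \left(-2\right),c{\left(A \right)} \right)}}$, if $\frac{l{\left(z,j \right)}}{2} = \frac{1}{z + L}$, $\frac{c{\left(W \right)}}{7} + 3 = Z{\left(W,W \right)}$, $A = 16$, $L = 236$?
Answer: $102$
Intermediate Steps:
$c{\left(W \right)} = -21 + 7 W$
$l{\left(z,j \right)} = \frac{2}{236 + z}$ ($l{\left(z,j \right)} = \frac{2}{z + 236} = \frac{2}{236 + z}$)
$\frac{1}{l{\left(16 \left(-2\right),c{\left(A \right)} \right)}} = \frac{1}{2 \frac{1}{236 + 16 \left(-2\right)}} = \frac{1}{2 \frac{1}{236 - 32}} = \frac{1}{2 \cdot \frac{1}{204}} = \frac{1}{\frac{1}{102}} = 102$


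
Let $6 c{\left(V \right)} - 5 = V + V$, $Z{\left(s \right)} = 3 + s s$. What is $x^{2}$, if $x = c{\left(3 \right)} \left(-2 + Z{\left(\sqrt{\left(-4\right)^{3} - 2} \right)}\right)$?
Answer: $\frac{511225}{36} \approx 14201.0$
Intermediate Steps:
$Z{\left(s \right)} = 3 + s^{2}$
$c{\left(V \right)} = \frac{5}{6} + \frac{V}{3}$ ($c{\left(V \right)} = \frac{5}{6} + \frac{V + V}{6} = \frac{5}{6} + \frac{2 V}{6} = \frac{5}{6} + \frac{V}{3}$)
$x = - \frac{715}{6}$ ($x = \left(\frac{5}{6} + \frac{1}{3} \cdot 3\right) \left(-2 + \left(3 + \left(\sqrt{\left(-4\right)^{3} - 2}\right)^{2}\right)\right) = \left(\frac{5}{6} + 1\right) \left(-2 + \left(3 + \left(\sqrt{-64 - 2}\right)^{2}\right)\right) = \frac{11 \left(-2 + \left(3 + \left(\sqrt{-66}\right)^{2}\right)\right)}{6} = \frac{11 \left(-2 + \left(3 + \left(i \sqrt{66}\right)^{2}\right)\right)}{6} = \frac{11 \left(-2 + \left(3 - 66\right)\right)}{6} = \frac{11 \left(-2 - 63\right)}{6} = \frac{11}{6} \left(-65\right) = - \frac{715}{6} \approx -119.17$)
$x^{2} = \left(- \frac{715}{6}\right)^{2} = \frac{511225}{36}$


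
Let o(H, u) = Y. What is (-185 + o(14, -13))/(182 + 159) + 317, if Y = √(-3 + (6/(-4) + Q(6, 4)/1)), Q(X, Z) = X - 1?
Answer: 107912/341 + √2/682 ≈ 316.46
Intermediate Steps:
Q(X, Z) = -1 + X
Y = √2/2 (Y = √(-3 + (6/(-4) + (-1 + 6)/1)) = √(-3 + (6*(-¼) + 5*1)) = √(-3 + (-3/2 + 5)) = √(-3 + 7/2) = √(½) = √2/2 ≈ 0.70711)
o(H, u) = √2/2
(-185 + o(14, -13))/(182 + 159) + 317 = (-185 + √2/2)/(182 + 159) + 317 = (-185 + √2/2)/341 + 317 = (-185 + √2/2)*(1/341) + 317 = (-185/341 + √2/682) + 317 = 107912/341 + √2/682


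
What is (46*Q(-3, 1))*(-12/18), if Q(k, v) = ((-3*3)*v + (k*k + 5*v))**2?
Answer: -2300/3 ≈ -766.67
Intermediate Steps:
Q(k, v) = (k**2 - 4*v)**2 (Q(k, v) = (-9*v + (k**2 + 5*v))**2 = (k**2 - 4*v)**2)
(46*Q(-3, 1))*(-12/18) = (46*((-3)**2 - 4*1)**2)*(-12/18) = (46*(9 - 4)**2)*(-12*1/18) = (46*5**2)*(-2/3) = (46*25)*(-2/3) = 1150*(-2/3) = -2300/3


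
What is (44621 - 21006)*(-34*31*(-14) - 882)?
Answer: 327634510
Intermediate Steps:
(44621 - 21006)*(-34*31*(-14) - 882) = 23615*(-1054*(-14) - 882) = 23615*(14756 - 882) = 23615*13874 = 327634510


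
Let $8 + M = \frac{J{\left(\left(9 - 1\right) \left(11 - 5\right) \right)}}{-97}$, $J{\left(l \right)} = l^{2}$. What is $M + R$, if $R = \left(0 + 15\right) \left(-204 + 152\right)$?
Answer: $- \frac{78740}{97} \approx -811.75$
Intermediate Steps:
$M = - \frac{3080}{97}$ ($M = -8 + \frac{\left(\left(9 - 1\right) \left(11 - 5\right)\right)^{2}}{-97} = -8 + \left(8 \cdot 6\right)^{2} \left(- \frac{1}{97}\right) = -8 + 48^{2} \left(- \frac{1}{97}\right) = -8 + 2304 \left(- \frac{1}{97}\right) = -8 - \frac{2304}{97} = - \frac{3080}{97} \approx -31.753$)
$R = -780$ ($R = 15 \left(-52\right) = -780$)
$M + R = - \frac{3080}{97} - 780 = - \frac{78740}{97}$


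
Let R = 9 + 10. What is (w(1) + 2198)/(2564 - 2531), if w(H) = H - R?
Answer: 2180/33 ≈ 66.061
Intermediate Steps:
R = 19
w(H) = -19 + H (w(H) = H - 1*19 = H - 19 = -19 + H)
(w(1) + 2198)/(2564 - 2531) = ((-19 + 1) + 2198)/(2564 - 2531) = (-18 + 2198)/33 = 2180*(1/33) = 2180/33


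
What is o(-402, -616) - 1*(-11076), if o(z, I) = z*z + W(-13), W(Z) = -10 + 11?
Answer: 172681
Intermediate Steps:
W(Z) = 1
o(z, I) = 1 + z**2 (o(z, I) = z*z + 1 = z**2 + 1 = 1 + z**2)
o(-402, -616) - 1*(-11076) = (1 + (-402)**2) - 1*(-11076) = (1 + 161604) + 11076 = 161605 + 11076 = 172681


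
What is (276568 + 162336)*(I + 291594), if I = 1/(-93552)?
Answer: 1496618853126481/11694 ≈ 1.2798e+11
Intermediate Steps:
I = -1/93552 ≈ -1.0689e-5
(276568 + 162336)*(I + 291594) = (276568 + 162336)*(-1/93552 + 291594) = 438904*(27279201887/93552) = 1496618853126481/11694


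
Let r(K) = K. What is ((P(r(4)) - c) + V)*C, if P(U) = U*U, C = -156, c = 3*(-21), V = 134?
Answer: -33228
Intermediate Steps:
c = -63
P(U) = U²
((P(r(4)) - c) + V)*C = ((4² - 1*(-63)) + 134)*(-156) = ((16 + 63) + 134)*(-156) = (79 + 134)*(-156) = 213*(-156) = -33228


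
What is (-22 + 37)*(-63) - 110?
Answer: -1055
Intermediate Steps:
(-22 + 37)*(-63) - 110 = 15*(-63) - 110 = -945 - 110 = -1055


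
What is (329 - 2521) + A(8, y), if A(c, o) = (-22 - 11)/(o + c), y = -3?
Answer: -10993/5 ≈ -2198.6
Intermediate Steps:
A(c, o) = -33/(c + o)
(329 - 2521) + A(8, y) = (329 - 2521) - 33/(8 - 3) = -2192 - 33/5 = -10993/5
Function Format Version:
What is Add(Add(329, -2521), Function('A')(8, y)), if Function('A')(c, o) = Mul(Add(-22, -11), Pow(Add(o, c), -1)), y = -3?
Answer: Rational(-10993, 5) ≈ -2198.6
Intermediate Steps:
Function('A')(c, o) = Mul(-33, Pow(Add(c, o), -1))
Add(Add(329, -2521), Function('A')(8, y)) = Add(Add(329, -2521), Mul(-33, Pow(Add(8, -3), -1))) = Add(-2192, Mul(-33, Pow(5, -1))) = Add(-2192, Mul(-33, Rational(1, 5))) = Add(-2192, Rational(-33, 5)) = Rational(-10993, 5)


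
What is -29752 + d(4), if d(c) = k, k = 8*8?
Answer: -29688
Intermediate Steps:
k = 64
d(c) = 64
-29752 + d(4) = -29752 + 64 = -29688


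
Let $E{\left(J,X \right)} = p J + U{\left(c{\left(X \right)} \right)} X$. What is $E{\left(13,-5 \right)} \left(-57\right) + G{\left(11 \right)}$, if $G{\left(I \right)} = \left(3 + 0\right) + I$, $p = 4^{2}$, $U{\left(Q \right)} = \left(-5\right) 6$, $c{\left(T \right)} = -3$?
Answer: $-20392$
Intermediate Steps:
$U{\left(Q \right)} = -30$
$p = 16$
$G{\left(I \right)} = 3 + I$
$E{\left(J,X \right)} = - 30 X + 16 J$ ($E{\left(J,X \right)} = 16 J - 30 X = - 30 X + 16 J$)
$E{\left(13,-5 \right)} \left(-57\right) + G{\left(11 \right)} = \left(\left(-30\right) \left(-5\right) + 16 \cdot 13\right) \left(-57\right) + \left(3 + 11\right) = \left(150 + 208\right) \left(-57\right) + 14 = 358 \left(-57\right) + 14 = -20406 + 14 = -20392$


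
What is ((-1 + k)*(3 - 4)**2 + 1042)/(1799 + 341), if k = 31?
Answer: 268/535 ≈ 0.50093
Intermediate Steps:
((-1 + k)*(3 - 4)**2 + 1042)/(1799 + 341) = ((-1 + 31)*(3 - 4)**2 + 1042)/(1799 + 341) = (30*(-1)**2 + 1042)/2140 = (30*1 + 1042)*(1/2140) = (30 + 1042)*(1/2140) = 1072*(1/2140) = 268/535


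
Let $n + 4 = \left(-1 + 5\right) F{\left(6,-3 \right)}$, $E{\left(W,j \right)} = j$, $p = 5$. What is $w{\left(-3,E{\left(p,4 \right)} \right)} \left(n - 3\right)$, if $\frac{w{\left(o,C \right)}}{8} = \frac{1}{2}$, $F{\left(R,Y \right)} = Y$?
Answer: $-76$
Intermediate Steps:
$w{\left(o,C \right)} = 4$ ($w{\left(o,C \right)} = \frac{8}{2} = 8 \cdot \frac{1}{2} = 4$)
$n = -16$ ($n = -4 + \left(-1 + 5\right) \left(-3\right) = -4 + 4 \left(-3\right) = -4 - 12 = -16$)
$w{\left(-3,E{\left(p,4 \right)} \right)} \left(n - 3\right) = 4 \left(-16 - 3\right) = 4 \left(-19\right) = -76$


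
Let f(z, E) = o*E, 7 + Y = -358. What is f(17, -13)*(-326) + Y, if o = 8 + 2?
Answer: 42015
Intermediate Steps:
Y = -365 (Y = -7 - 358 = -365)
o = 10
f(z, E) = 10*E
f(17, -13)*(-326) + Y = (10*(-13))*(-326) - 365 = -130*(-326) - 365 = 42380 - 365 = 42015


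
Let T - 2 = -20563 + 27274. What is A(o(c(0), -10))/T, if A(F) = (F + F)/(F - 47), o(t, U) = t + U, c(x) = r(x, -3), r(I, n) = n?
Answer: 13/201390 ≈ 6.4551e-5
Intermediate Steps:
c(x) = -3
o(t, U) = U + t
T = 6713 (T = 2 + (-20563 + 27274) = 2 + 6711 = 6713)
A(F) = 2*F/(-47 + F) (A(F) = (2*F)/(-47 + F) = 2*F/(-47 + F))
A(o(c(0), -10))/T = (2*(-10 - 3)/(-47 + (-10 - 3)))/6713 = (2*(-13)/(-47 - 13))*(1/6713) = (2*(-13)/(-60))*(1/6713) = (2*(-13)*(-1/60))*(1/6713) = (13/30)*(1/6713) = 13/201390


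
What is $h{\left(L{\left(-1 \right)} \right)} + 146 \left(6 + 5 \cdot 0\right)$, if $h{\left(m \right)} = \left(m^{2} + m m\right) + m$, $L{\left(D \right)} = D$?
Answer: $877$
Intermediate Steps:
$h{\left(m \right)} = m + 2 m^{2}$ ($h{\left(m \right)} = \left(m^{2} + m^{2}\right) + m = 2 m^{2} + m = m + 2 m^{2}$)
$h{\left(L{\left(-1 \right)} \right)} + 146 \left(6 + 5 \cdot 0\right) = - (1 + 2 \left(-1\right)) + 146 \left(6 + 5 \cdot 0\right) = - (1 - 2) + 146 \left(6 + 0\right) = \left(-1\right) \left(-1\right) + 146 \cdot 6 = 1 + 876 = 877$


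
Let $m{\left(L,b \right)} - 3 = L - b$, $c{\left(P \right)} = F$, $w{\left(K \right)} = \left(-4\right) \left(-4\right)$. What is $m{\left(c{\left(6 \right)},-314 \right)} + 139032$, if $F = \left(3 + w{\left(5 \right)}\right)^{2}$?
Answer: $139710$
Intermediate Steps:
$w{\left(K \right)} = 16$
$F = 361$ ($F = \left(3 + 16\right)^{2} = 19^{2} = 361$)
$c{\left(P \right)} = 361$
$m{\left(L,b \right)} = 3 + L - b$ ($m{\left(L,b \right)} = 3 + \left(L - b\right) = 3 + L - b$)
$m{\left(c{\left(6 \right)},-314 \right)} + 139032 = \left(3 + 361 - -314\right) + 139032 = \left(3 + 361 + 314\right) + 139032 = 678 + 139032 = 139710$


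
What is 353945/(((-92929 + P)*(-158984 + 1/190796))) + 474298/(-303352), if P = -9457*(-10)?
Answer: -407409582494930503/260345535818974452 ≈ -1.5649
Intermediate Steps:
P = 94570
353945/(((-92929 + P)*(-158984 + 1/190796))) + 474298/(-303352) = 353945/(((-92929 + 94570)*(-158984 + 1/190796))) + 474298/(-303352) = 353945/((1641*(-158984 + 1/190796))) + 474298*(-1/303352) = 353945/((1641*(-30333511263/190796))) - 237149/151676 = 353945/(-49777291982583/190796) - 237149/151676 = 353945*(-190796/49777291982583) - 237149/151676 = -2328665180/1716458344227 - 237149/151676 = -407409582494930503/260345535818974452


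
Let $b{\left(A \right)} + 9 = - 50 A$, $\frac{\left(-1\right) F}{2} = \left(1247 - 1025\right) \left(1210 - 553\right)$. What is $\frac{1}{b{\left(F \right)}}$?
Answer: $\frac{1}{14585391} \approx 6.8562 \cdot 10^{-8}$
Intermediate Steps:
$F = -291708$ ($F = - 2 \left(1247 - 1025\right) \left(1210 - 553\right) = - 2 \cdot 222 \cdot 657 = \left(-2\right) 145854 = -291708$)
$b{\left(A \right)} = -9 - 50 A$
$\frac{1}{b{\left(F \right)}} = \frac{1}{-9 - -14585400} = \frac{1}{-9 + 14585400} = \frac{1}{14585391}$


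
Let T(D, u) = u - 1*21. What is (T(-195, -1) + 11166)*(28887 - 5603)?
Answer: 259476896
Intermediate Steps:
T(D, u) = -21 + u (T(D, u) = u - 21 = -21 + u)
(T(-195, -1) + 11166)*(28887 - 5603) = ((-21 - 1) + 11166)*(28887 - 5603) = (-22 + 11166)*23284 = 11144*23284 = 259476896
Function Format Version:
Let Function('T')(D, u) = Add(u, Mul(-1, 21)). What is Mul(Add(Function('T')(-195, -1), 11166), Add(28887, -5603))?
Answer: 259476896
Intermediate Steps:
Function('T')(D, u) = Add(-21, u) (Function('T')(D, u) = Add(u, -21) = Add(-21, u))
Mul(Add(Function('T')(-195, -1), 11166), Add(28887, -5603)) = Mul(Add(Add(-21, -1), 11166), Add(28887, -5603)) = Mul(Add(-22, 11166), 23284) = Mul(11144, 23284) = 259476896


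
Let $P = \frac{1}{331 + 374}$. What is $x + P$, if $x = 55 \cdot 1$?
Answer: $\frac{38776}{705} \approx 55.001$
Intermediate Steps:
$x = 55$
$P = \frac{1}{705} \approx 0.0014184$
$x + P = 55 + \frac{1}{705} = \frac{38776}{705}$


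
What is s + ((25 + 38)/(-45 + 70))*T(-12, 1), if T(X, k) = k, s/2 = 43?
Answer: 2213/25 ≈ 88.520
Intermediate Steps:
s = 86 (s = 2*43 = 86)
s + ((25 + 38)/(-45 + 70))*T(-12, 1) = 86 + ((25 + 38)/(-45 + 70))*1 = 86 + (63/25)*1 = 86 + 63/25 = 2213/25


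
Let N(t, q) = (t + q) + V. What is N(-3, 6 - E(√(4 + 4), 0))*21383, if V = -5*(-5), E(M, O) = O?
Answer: 598724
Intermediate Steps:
V = 25
N(t, q) = 25 + q + t (N(t, q) = (t + q) + 25 = (q + t) + 25 = 25 + q + t)
N(-3, 6 - E(√(4 + 4), 0))*21383 = (25 + (6 - 1*0) - 3)*21383 = (25 + (6 + 0) - 3)*21383 = (25 + 6 - 3)*21383 = 28*21383 = 598724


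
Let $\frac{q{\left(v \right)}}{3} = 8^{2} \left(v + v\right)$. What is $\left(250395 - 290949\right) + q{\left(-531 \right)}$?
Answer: $-244458$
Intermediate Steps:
$q{\left(v \right)} = 384 v$ ($q{\left(v \right)} = 3 \cdot 8^{2} \left(v + v\right) = 3 \cdot 64 \cdot 2 v = 3 \cdot 128 v = 384 v$)
$\left(250395 - 290949\right) + q{\left(-531 \right)} = \left(250395 - 290949\right) + 384 \left(-531\right) = -40554 - 203904 = -244458$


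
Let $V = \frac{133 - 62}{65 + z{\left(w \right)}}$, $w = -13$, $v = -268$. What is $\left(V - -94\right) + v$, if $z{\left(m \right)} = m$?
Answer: $- \frac{8977}{52} \approx -172.63$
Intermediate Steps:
$V = \frac{71}{52}$ ($V = \frac{133 - 62}{65 - 13} = \frac{71}{52} \approx 1.3654$)
$\left(V - -94\right) + v = \left(\frac{71}{52} - -94\right) - 268 = \left(\frac{71}{52} + 94\right) - 268 = \frac{4959}{52} - 268 = - \frac{8977}{52}$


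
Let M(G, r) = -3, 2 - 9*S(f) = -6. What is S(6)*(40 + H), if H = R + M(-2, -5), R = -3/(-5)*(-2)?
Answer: 1432/45 ≈ 31.822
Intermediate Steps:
S(f) = 8/9 (S(f) = 2/9 - 1/9*(-6) = 2/9 + 2/3 = 8/9)
R = -6/5 (R = -3*(-1/5)*(-2) = (3/5)*(-2) = -6/5 ≈ -1.2000)
H = -21/5 (H = -6/5 - 3 = -21/5 ≈ -4.2000)
S(6)*(40 + H) = 8*(40 - 21/5)/9 = (8/9)*(179/5) = 1432/45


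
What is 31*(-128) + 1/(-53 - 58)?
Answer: -440449/111 ≈ -3968.0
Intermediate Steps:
31*(-128) + 1/(-53 - 58) = -3968 + 1/(-111) = -3968 - 1/111 = -440449/111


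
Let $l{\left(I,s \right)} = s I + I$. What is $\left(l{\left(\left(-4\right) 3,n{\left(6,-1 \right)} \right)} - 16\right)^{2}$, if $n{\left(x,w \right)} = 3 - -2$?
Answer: $7744$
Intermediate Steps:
$n{\left(x,w \right)} = 5$ ($n{\left(x,w \right)} = 3 + 2 = 5$)
$l{\left(I,s \right)} = I + I s$ ($l{\left(I,s \right)} = I s + I = I + I s$)
$\left(l{\left(\left(-4\right) 3,n{\left(6,-1 \right)} \right)} - 16\right)^{2} = \left(\left(-4\right) 3 \left(1 + 5\right) - 16\right)^{2} = \left(\left(-12\right) 6 - 16\right)^{2} = \left(-72 - 16\right)^{2} = \left(-88\right)^{2} = 7744$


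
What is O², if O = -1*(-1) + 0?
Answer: 1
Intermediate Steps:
O = 1 (O = 1 + 0 = 1)
O² = 1² = 1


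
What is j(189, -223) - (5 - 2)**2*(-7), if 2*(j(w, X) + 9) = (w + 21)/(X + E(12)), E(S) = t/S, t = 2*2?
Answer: 35757/668 ≈ 53.528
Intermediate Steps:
t = 4
E(S) = 4/S
j(w, X) = -9 + (21 + w)/(2*(1/3 + X)) (j(w, X) = -9 + ((w + 21)/(X + 4/12))/2 = -9 + ((21 + w)/(X + 4*(1/12)))/2 = -9 + ((21 + w)/(X + 1/3))/2 = -9 + ((21 + w)/(1/3 + X))/2 = -9 + (21 + w)/(2*(1/3 + X)))
j(189, -223) - (5 - 2)**2*(-7) = 3*(15 + 189 - 18*(-223))/(2*(1 + 3*(-223))) - (5 - 2)**2*(-7) = 3*(15 + 189 + 4014)/(2*(1 - 669)) - 3**2*(-7) = (3/2)*4218/(-668) - 9*(-7) = (3/2)*(-1/668)*4218 - (-63) = -6327/668 - 1*(-63) = -6327/668 + 63 = 35757/668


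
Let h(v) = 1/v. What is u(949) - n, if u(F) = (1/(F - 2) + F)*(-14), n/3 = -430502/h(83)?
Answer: 101501081250/947 ≈ 1.0718e+8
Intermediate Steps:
n = -107194998 (n = 3*(-430502/(1/83)) = 3*(-430502/1/83) = 3*(-430502*83) = 3*(-35731666) = -107194998)
u(F) = -14*F - 14/(-2 + F) (u(F) = (1/(-2 + F) + F)*(-14) = (F + 1/(-2 + F))*(-14) = -14*F - 14/(-2 + F))
u(949) - n = 14*(-1 - 1*949² + 2*949)/(-2 + 949) - 1*(-107194998) = 14*(-1 - 1*900601 + 1898)/947 + 107194998 = 14*(1/947)*(-1 - 900601 + 1898) + 107194998 = 14*(1/947)*(-898704) + 107194998 = -12581856/947 + 107194998 = 101501081250/947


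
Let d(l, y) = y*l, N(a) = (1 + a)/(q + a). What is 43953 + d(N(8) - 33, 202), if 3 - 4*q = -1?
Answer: 37489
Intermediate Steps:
q = 1 (q = ¾ - ¼*(-1) = ¾ + ¼ = 1)
N(a) = 1 (N(a) = (1 + a)/(1 + a) = 1)
d(l, y) = l*y
43953 + d(N(8) - 33, 202) = 43953 + (1 - 33)*202 = 43953 - 32*202 = 43953 - 6464 = 37489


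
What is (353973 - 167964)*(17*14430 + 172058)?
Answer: 77634204312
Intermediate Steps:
(353973 - 167964)*(17*14430 + 172058) = 186009*(245310 + 172058) = 186009*417368 = 77634204312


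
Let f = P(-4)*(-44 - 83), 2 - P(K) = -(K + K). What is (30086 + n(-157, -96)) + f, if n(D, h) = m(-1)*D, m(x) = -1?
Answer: 31005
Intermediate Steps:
P(K) = 2 + 2*K (P(K) = 2 - (-1)*(K + K) = 2 - (-1)*2*K = 2 - (-2)*K = 2 + 2*K)
f = 762 (f = (2 + 2*(-4))*(-44 - 83) = (2 - 8)*(-127) = -6*(-127) = 762)
n(D, h) = -D
(30086 + n(-157, -96)) + f = (30086 - 1*(-157)) + 762 = (30086 + 157) + 762 = 30243 + 762 = 31005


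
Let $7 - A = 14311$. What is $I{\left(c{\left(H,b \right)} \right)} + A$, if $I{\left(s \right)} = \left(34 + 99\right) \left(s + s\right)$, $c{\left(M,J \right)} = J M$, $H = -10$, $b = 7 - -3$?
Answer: $-40904$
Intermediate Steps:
$A = -14304$ ($A = 7 - 14311 = -14304$)
$b = 10$ ($b = 7 + 3 = 10$)
$I{\left(s \right)} = 266 s$ ($I{\left(s \right)} = 133 \cdot 2 s = 266 s$)
$I{\left(c{\left(H,b \right)} \right)} + A = 266 \cdot 10 \left(-10\right) - 14304 = 266 \left(-100\right) - 14304 = -26600 - 14304 = -40904$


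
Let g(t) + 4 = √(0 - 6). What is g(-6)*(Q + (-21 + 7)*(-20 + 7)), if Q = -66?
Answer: -464 + 116*I*√6 ≈ -464.0 + 284.14*I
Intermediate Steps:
g(t) = -4 + I*√6 (g(t) = -4 + √(0 - 6) = -4 + √(-6) = -4 + I*√6)
g(-6)*(Q + (-21 + 7)*(-20 + 7)) = (-4 + I*√6)*(-66 + (-21 + 7)*(-20 + 7)) = (-4 + I*√6)*(-66 - 14*(-13)) = (-4 + I*√6)*(-66 + 182) = (-4 + I*√6)*116 = -464 + 116*I*√6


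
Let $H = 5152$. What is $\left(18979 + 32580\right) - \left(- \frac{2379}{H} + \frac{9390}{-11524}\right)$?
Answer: $\frac{765304648027}{14842912} \approx 51560.0$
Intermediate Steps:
$\left(18979 + 32580\right) - \left(- \frac{2379}{H} + \frac{9390}{-11524}\right) = \left(18979 + 32580\right) - \left(- \frac{2379}{5152} + \frac{9390}{-11524}\right) = 51559 - \left(\left(-2379\right) \frac{1}{5152} + 9390 \left(- \frac{1}{11524}\right)\right) = 51559 - \left(- \frac{2379}{5152} - \frac{4695}{5762}\right) = 51559 - - \frac{18948219}{14842912} = 51559 + \frac{18948219}{14842912} = \frac{765304648027}{14842912}$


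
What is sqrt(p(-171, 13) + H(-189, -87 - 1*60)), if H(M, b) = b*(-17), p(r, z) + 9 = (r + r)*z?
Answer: 2*I*sqrt(489) ≈ 44.227*I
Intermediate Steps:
p(r, z) = -9 + 2*r*z (p(r, z) = -9 + (r + r)*z = -9 + (2*r)*z = -9 + 2*r*z)
H(M, b) = -17*b
sqrt(p(-171, 13) + H(-189, -87 - 1*60)) = sqrt((-9 + 2*(-171)*13) - 17*(-87 - 1*60)) = sqrt((-9 - 4446) - 17*(-87 - 60)) = sqrt(-4455 - 17*(-147)) = sqrt(-4455 + 2499) = sqrt(-1956) = 2*I*sqrt(489)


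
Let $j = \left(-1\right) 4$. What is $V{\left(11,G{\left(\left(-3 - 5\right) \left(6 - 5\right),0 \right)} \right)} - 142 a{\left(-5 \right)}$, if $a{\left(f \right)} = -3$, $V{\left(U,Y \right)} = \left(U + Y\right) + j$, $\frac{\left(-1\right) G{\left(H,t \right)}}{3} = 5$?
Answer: $418$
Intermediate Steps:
$G{\left(H,t \right)} = -15$ ($G{\left(H,t \right)} = \left(-3\right) 5 = -15$)
$j = -4$
$V{\left(U,Y \right)} = -4 + U + Y$ ($V{\left(U,Y \right)} = \left(U + Y\right) - 4 = -4 + U + Y$)
$V{\left(11,G{\left(\left(-3 - 5\right) \left(6 - 5\right),0 \right)} \right)} - 142 a{\left(-5 \right)} = \left(-4 + 11 - 15\right) - -426 = -8 + 426 = 418$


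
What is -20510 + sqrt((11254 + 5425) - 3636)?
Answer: -20510 + sqrt(13043) ≈ -20396.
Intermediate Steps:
-20510 + sqrt((11254 + 5425) - 3636) = -20510 + sqrt(16679 - 3636) = -20510 + sqrt(13043)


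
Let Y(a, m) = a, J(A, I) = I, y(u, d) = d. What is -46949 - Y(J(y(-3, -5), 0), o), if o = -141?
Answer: -46949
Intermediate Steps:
-46949 - Y(J(y(-3, -5), 0), o) = -46949 - 1*0 = -46949 + 0 = -46949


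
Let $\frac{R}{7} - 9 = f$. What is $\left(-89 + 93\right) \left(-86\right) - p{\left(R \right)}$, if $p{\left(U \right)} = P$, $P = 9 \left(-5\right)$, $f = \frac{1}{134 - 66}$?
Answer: $-299$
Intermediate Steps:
$f = \frac{1}{68} \approx 0.014706$
$P = -45$
$R = \frac{4291}{68}$ ($R = 63 + 7 \cdot \frac{1}{68} = 63 + \frac{7}{68} = \frac{4291}{68} \approx 63.103$)
$p{\left(U \right)} = -45$
$\left(-89 + 93\right) \left(-86\right) - p{\left(R \right)} = \left(-89 + 93\right) \left(-86\right) - -45 = 4 \left(-86\right) + 45 = -344 + 45 = -299$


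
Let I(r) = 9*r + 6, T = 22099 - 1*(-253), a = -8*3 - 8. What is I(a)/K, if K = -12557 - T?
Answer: 282/34909 ≈ 0.0080781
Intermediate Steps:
a = -32 (a = -24 - 8 = -32)
T = 22352 (T = 22099 + 253 = 22352)
K = -34909 (K = -12557 - 1*22352 = -12557 - 22352 = -34909)
I(r) = 6 + 9*r
I(a)/K = (6 + 9*(-32))/(-34909) = (6 - 288)*(-1/34909) = -282*(-1/34909) = 282/34909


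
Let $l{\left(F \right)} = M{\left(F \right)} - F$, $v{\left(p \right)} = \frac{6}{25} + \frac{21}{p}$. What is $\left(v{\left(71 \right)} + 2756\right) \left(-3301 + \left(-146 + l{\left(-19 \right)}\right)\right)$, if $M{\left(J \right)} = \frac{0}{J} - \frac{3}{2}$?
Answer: $- \frac{33560065009}{3550} \approx -9.4535 \cdot 10^{6}$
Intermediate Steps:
$M{\left(J \right)} = - \frac{3}{2}$ ($M{\left(J \right)} = 0 - \frac{3}{2} = - \frac{3}{2}$)
$v{\left(p \right)} = \frac{6}{25} + \frac{21}{p}$ ($v{\left(p \right)} = 6 \cdot \frac{1}{25} + \frac{21}{p} = \frac{6}{25} + \frac{21}{p}$)
$l{\left(F \right)} = - \frac{3}{2} - F$
$\left(v{\left(71 \right)} + 2756\right) \left(-3301 + \left(-146 + l{\left(-19 \right)}\right)\right) = \left(\left(\frac{6}{25} + \frac{21}{71}\right) + 2756\right) \left(-3301 - \frac{257}{2}\right) = \left(\left(\frac{6}{25} + 21 \cdot \frac{1}{71}\right) + 2756\right) \left(-3301 + \left(-146 + \left(- \frac{3}{2} + 19\right)\right)\right) = \left(\left(\frac{6}{25} + \frac{21}{71}\right) + 2756\right) \left(-3301 + \left(-146 + \frac{35}{2}\right)\right) = \left(\frac{951}{1775} + 2756\right) \left(-3301 - \frac{257}{2}\right) = \frac{4892851}{1775} \left(- \frac{6859}{2}\right) = - \frac{33560065009}{3550}$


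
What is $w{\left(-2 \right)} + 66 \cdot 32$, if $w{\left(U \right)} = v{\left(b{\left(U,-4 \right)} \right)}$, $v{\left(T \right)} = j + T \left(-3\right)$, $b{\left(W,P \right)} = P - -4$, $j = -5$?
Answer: $2107$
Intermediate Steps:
$b{\left(W,P \right)} = 4 + P$ ($b{\left(W,P \right)} = P + 4 = 4 + P$)
$v{\left(T \right)} = -5 - 3 T$ ($v{\left(T \right)} = -5 + T \left(-3\right) = -5 - 3 T$)
$w{\left(U \right)} = -5$ ($w{\left(U \right)} = -5 - 3 \left(4 - 4\right) = -5 - 0 = -5 + 0 = -5$)
$w{\left(-2 \right)} + 66 \cdot 32 = -5 + 66 \cdot 32 = -5 + 2112 = 2107$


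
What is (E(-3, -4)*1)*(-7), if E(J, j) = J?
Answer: 21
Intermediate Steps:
(E(-3, -4)*1)*(-7) = -3*1*(-7) = -3*(-7) = 21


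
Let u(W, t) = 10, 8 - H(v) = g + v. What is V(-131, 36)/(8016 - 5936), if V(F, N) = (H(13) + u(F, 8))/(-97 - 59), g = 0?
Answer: -1/64896 ≈ -1.5409e-5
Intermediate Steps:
H(v) = 8 - v (H(v) = 8 - (0 + v) = 8 - v)
V(F, N) = -5/156 (V(F, N) = ((8 - 1*13) + 10)/(-97 - 59) = ((8 - 13) + 10)/(-156) = (-5 + 10)*(-1/156) = 5*(-1/156) = -5/156)
V(-131, 36)/(8016 - 5936) = -5/(156*(8016 - 5936)) = -5/156/2080 = -5/156*1/2080 = -1/64896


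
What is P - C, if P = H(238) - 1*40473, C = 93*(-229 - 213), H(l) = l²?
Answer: 57277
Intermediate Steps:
C = -41106 (C = 93*(-442) = -41106)
P = 16171 (P = 238² - 1*40473 = 56644 - 40473 = 16171)
P - C = 16171 - 1*(-41106) = 16171 + 41106 = 57277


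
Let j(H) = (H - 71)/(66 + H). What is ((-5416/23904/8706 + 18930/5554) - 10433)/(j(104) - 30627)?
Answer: 64041481066645345/188059712286848796 ≈ 0.34054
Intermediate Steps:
j(H) = (-71 + H)/(66 + H)
((-5416/23904/8706 + 18930/5554) - 10433)/(j(104) - 30627) = ((-5416/23904/8706 + 18930/5554) - 10433)/((-71 + 104)/(66 + 104) - 30627) = ((-5416*1/23904*(1/8706) + 18930*(1/5554)) - 10433)/(33/170 - 30627) = ((-677/2988*1/8706 + 9465/2777) - 10433)/((1/170)*33 - 30627) = ((-677/26013528 + 9465/2777) - 10433)/(33/170 - 30627) = (246216162491/72239567256 - 10433)/(-5206557/170) = -753429189019357/72239567256*(-170/5206557) = 64041481066645345/188059712286848796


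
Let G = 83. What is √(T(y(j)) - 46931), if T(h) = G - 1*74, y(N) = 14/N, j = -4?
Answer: I*√46922 ≈ 216.61*I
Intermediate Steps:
T(h) = 9 (T(h) = 83 - 1*74 = 83 - 74 = 9)
√(T(y(j)) - 46931) = √(9 - 46931) = √(-46922) = I*√46922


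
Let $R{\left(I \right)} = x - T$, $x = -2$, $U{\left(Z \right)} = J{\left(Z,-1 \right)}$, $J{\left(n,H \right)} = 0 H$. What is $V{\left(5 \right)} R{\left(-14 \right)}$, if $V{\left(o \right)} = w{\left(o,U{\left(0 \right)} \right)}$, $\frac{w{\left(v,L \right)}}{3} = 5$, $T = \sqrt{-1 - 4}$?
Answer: $-30 - 15 i \sqrt{5} \approx -30.0 - 33.541 i$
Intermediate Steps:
$J{\left(n,H \right)} = 0$
$U{\left(Z \right)} = 0$
$T = i \sqrt{5}$ ($T = \sqrt{-5} = i \sqrt{5} \approx 2.2361 i$)
$w{\left(v,L \right)} = 15$ ($w{\left(v,L \right)} = 3 \cdot 5 = 15$)
$V{\left(o \right)} = 15$
$R{\left(I \right)} = -2 - i \sqrt{5}$
$V{\left(5 \right)} R{\left(-14 \right)} = 15 \left(-2 - i \sqrt{5}\right) = -30 - 15 i \sqrt{5}$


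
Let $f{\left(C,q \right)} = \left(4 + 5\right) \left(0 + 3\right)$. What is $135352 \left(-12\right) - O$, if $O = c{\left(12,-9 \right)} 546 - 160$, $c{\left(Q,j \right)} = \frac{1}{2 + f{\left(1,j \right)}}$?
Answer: $- \frac{47098402}{29} \approx -1.6241 \cdot 10^{6}$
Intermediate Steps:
$f{\left(C,q \right)} = 27$ ($f{\left(C,q \right)} = 9 \cdot 3 = 27$)
$c{\left(Q,j \right)} = \frac{1}{29}$ ($c{\left(Q,j \right)} = \frac{1}{2 + 27} = \frac{1}{29}$)
$O = - \frac{4094}{29}$ ($O = \frac{1}{29} \cdot 546 - 160 = \frac{546}{29} - 160 = - \frac{4094}{29} \approx -141.17$)
$135352 \left(-12\right) - O = 135352 \left(-12\right) - - \frac{4094}{29} = -1624224 + \frac{4094}{29} = - \frac{47098402}{29}$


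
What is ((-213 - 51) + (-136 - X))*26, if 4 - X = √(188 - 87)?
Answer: -10504 + 26*√101 ≈ -10243.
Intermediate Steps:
X = 4 - √101 (X = 4 - √(188 - 87) = 4 - √101 ≈ -6.0499)
((-213 - 51) + (-136 - X))*26 = ((-213 - 51) + (-136 - (4 - √101)))*26 = (-264 + (-136 + (-4 + √101)))*26 = (-264 + (-140 + √101))*26 = (-404 + √101)*26 = -10504 + 26*√101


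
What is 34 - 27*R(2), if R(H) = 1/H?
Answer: 41/2 ≈ 20.500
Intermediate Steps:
R(H) = 1/H
34 - 27*R(2) = 34 - 27/2 = 41/2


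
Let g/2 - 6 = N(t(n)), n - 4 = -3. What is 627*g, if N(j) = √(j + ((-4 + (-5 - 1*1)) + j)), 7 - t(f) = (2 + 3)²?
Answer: 7524 + 1254*I*√46 ≈ 7524.0 + 8505.0*I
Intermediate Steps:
n = 1 (n = 4 - 3 = 1)
t(f) = -18 (t(f) = 7 - (2 + 3)² = 7 - 1*5² = 7 - 1*25 = 7 - 25 = -18)
N(j) = √(-10 + 2*j) (N(j) = √(j + ((-4 + (-5 - 1)) + j)) = √(j + ((-4 - 6) + j)) = √(j + (-10 + j)) = √(-10 + 2*j))
g = 12 + 2*I*√46 (g = 12 + 2*√(-10 + 2*(-18)) = 12 + 2*√(-10 - 36) = 12 + 2*√(-46) = 12 + 2*(I*√46) = 12 + 2*I*√46 ≈ 12.0 + 13.565*I)
627*g = 627*(12 + 2*I*√46) = 7524 + 1254*I*√46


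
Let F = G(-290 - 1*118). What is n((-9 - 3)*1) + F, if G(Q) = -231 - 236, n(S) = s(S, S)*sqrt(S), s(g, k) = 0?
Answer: -467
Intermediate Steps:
n(S) = 0 (n(S) = 0*sqrt(S) = 0)
G(Q) = -467
F = -467
n((-9 - 3)*1) + F = 0 - 467 = -467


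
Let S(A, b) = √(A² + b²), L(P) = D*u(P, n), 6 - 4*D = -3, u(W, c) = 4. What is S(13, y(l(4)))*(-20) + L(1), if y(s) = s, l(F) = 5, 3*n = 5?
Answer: 9 - 20*√194 ≈ -269.57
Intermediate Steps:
n = 5/3 (n = (⅓)*5 = 5/3 ≈ 1.6667)
D = 9/4 (D = 3/2 - ¼*(-3) = 3/2 + ¾ = 9/4 ≈ 2.2500)
L(P) = 9 (L(P) = (9/4)*4 = 9)
S(13, y(l(4)))*(-20) + L(1) = √(13² + 5²)*(-20) + 9 = √(169 + 25)*(-20) + 9 = √194*(-20) + 9 = -20*√194 + 9 = 9 - 20*√194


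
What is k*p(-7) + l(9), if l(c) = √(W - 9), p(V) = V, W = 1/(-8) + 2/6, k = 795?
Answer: -5565 + I*√1266/12 ≈ -5565.0 + 2.9651*I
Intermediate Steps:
W = 5/24 (W = 1*(-⅛) + 2*(⅙) = -⅛ + ⅓ = 5/24 ≈ 0.20833)
l(c) = I*√1266/12 (l(c) = √(5/24 - 9) = √(-211/24) = I*√1266/12)
k*p(-7) + l(9) = 795*(-7) + I*√1266/12 = -5565 + I*√1266/12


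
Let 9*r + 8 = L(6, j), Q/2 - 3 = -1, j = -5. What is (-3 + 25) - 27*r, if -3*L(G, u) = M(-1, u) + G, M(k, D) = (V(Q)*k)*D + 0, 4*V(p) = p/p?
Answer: 213/4 ≈ 53.250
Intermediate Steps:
Q = 4 (Q = 6 + 2*(-1) = 6 - 2 = 4)
V(p) = ¼ (V(p) = (p/p)/4 = (¼)*1 = ¼)
M(k, D) = D*k/4 (M(k, D) = (k/4)*D + 0 = D*k/4 + 0 = D*k/4)
L(G, u) = -G/3 + u/12 (L(G, u) = -((¼)*u*(-1) + G)/3 = -(-u/4 + G)/3 = -(G - u/4)/3 = -G/3 + u/12)
r = -125/108 (r = -8/9 + (-⅓*6 + (1/12)*(-5))/9 = -8/9 + (-2 - 5/12)/9 = -8/9 + (⅑)*(-29/12) = -8/9 - 29/108 = -125/108 ≈ -1.1574)
(-3 + 25) - 27*r = (-3 + 25) - 27*(-125/108) = 22 + 125/4 = 213/4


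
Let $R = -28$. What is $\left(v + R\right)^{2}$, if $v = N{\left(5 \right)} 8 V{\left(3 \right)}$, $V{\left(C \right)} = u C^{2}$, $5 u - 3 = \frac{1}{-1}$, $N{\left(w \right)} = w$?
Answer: $13456$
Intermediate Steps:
$u = \frac{2}{5}$ ($u = \frac{3}{5} + \frac{1}{5 \left(-1\right)} = \frac{3}{5} + \frac{1}{5} \left(-1\right) = \frac{3}{5} - \frac{1}{5} = \frac{2}{5} \approx 0.4$)
$V{\left(C \right)} = \frac{2 C^{2}}{5}$
$v = 144$ ($v = 5 \cdot 8 \frac{2 \cdot 3^{2}}{5} = 40 \cdot \frac{2}{5} \cdot 9 = 40 \cdot \frac{18}{5} = 144$)
$\left(v + R\right)^{2} = \left(144 - 28\right)^{2} = 116^{2} = 13456$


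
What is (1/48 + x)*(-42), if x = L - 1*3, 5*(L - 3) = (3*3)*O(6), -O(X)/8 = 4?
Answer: 96733/40 ≈ 2418.3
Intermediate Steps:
O(X) = -32 (O(X) = -8*4 = -32)
L = -273/5 (L = 3 + ((3*3)*(-32))/5 = 3 + (9*(-32))/5 = 3 + (1/5)*(-288) = 3 - 288/5 = -273/5 ≈ -54.600)
x = -288/5 (x = -273/5 - 1*3 = -273/5 - 3 = -288/5 ≈ -57.600)
(1/48 + x)*(-42) = (1/48 - 288/5)*(-42) = -13819/240*(-42) = 96733/40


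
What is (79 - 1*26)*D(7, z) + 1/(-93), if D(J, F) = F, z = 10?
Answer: 49289/93 ≈ 529.99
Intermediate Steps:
(79 - 1*26)*D(7, z) + 1/(-93) = (79 - 1*26)*10 + 1/(-93) = (79 - 26)*10 - 1/93 = 53*10 - 1/93 = 530 - 1/93 = 49289/93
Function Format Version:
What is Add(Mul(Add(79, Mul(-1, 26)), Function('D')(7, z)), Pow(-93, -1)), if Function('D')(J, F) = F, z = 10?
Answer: Rational(49289, 93) ≈ 529.99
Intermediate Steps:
Add(Mul(Add(79, Mul(-1, 26)), Function('D')(7, z)), Pow(-93, -1)) = Add(Mul(Add(79, Mul(-1, 26)), 10), Pow(-93, -1)) = Add(Mul(Add(79, -26), 10), Rational(-1, 93)) = Add(Mul(53, 10), Rational(-1, 93)) = Add(530, Rational(-1, 93)) = Rational(49289, 93)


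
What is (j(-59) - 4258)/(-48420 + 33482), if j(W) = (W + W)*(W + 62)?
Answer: 2306/7469 ≈ 0.30874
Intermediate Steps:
j(W) = 2*W*(62 + W) (j(W) = (2*W)*(62 + W) = 2*W*(62 + W))
(j(-59) - 4258)/(-48420 + 33482) = (2*(-59)*(62 - 59) - 4258)/(-48420 + 33482) = (2*(-59)*3 - 4258)/(-14938) = (-354 - 4258)*(-1/14938) = -4612*(-1/14938) = 2306/7469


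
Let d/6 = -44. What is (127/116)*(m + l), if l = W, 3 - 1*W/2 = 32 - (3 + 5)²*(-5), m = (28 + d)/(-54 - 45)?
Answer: -4372991/5742 ≈ -761.58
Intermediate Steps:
d = -264 (d = 6*(-44) = -264)
m = 236/99 (m = (28 - 264)/(-54 - 45) = -236/(-99) = -236*(-1/99) = 236/99 ≈ 2.3838)
W = -698 (W = 6 - 2*(32 - (3 + 5)²*(-5)) = 6 - 2*(32 - 8²*(-5)) = 6 - 2*(32 - 64*(-5)) = 6 - 2*(32 - 1*(-320)) = 6 - 2*(32 + 320) = 6 - 2*352 = 6 - 704 = -698)
l = -698
(127/116)*(m + l) = (127/116)*(236/99 - 698) = (127*(1/116))*(-68866/99) = (127/116)*(-68866/99) = -4372991/5742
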